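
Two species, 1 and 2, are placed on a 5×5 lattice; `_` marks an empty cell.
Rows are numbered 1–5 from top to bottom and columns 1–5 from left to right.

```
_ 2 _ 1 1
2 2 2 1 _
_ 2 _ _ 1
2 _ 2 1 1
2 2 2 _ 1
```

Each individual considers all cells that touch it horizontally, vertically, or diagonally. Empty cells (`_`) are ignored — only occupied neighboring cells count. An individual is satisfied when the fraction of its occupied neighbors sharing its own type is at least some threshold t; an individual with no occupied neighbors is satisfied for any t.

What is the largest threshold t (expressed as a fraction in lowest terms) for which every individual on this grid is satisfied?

Row 1: (1,2)2 3/3 · (1,4)1 2/3 · (1,5)1 2/2
Row 2: (2,1)2 3/3 · (2,2)2 4/4 · (2,3)2 3/5 · (2,4)1 3/4
Row 3: (3,2)2 5/5 · (3,5)1 3/3
Row 4: (4,1)2 3/3 · (4,3)2 3/4 · (4,4)1 3/5 · (4,5)1 3/3
Row 5: (5,1)2 2/2 · (5,2)2 4/4 · (5,3)2 2/3 · (5,5)1 2/2
The smallest same-type fraction is 3/5 at (2,3), which reduces to 3/5. Any threshold above that leaves this individual unsatisfied.

3/5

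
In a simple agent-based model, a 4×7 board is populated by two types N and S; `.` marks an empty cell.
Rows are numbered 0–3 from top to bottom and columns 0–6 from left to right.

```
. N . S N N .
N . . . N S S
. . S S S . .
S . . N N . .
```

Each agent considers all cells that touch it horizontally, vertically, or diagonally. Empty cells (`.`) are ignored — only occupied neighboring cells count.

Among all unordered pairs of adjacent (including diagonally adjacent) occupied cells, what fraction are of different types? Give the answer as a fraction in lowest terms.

Scan each occupied cell's neighbors to the right and below (and the two forward diagonals) so each pair is counted once.
From row 0: 5 unlike of 9 pairs (running 5/9).
From row 1: 3 unlike of 5 pairs (running 8/14).
From row 2: 5 unlike of 7 pairs (running 13/21).
From row 3: 0 unlike of 1 pairs (running 13/22).
Total adjacent occupied pairs: 22; unlike-type pairs: 13.
13/22 is already in lowest terms.

13/22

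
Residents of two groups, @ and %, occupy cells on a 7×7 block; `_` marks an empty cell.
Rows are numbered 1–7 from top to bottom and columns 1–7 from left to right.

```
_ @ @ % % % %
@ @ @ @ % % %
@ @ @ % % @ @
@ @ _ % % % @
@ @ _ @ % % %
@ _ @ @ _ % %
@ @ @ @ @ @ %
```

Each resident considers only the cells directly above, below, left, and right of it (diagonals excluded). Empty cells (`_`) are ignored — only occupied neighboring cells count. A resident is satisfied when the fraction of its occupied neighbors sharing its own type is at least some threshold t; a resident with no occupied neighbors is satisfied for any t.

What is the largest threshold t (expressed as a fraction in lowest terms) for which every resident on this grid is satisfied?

Row 1: (1,2)@ 2/2 · (1,3)@ 2/3 · (1,4)% 1/3 · (1,5)% 3/3 · (1,6)% 3/3 · (1,7)% 2/2
Row 2: (2,1)@ 2/2 · (2,2)@ 4/4 · (2,3)@ 4/4 · (2,4)@ 1/4 · (2,5)% 3/4 · (2,6)% 3/4 · (2,7)% 2/3
Row 3: (3,1)@ 3/3 · (3,2)@ 4/4 · (3,3)@ 2/3 · (3,4)% 2/4 · (3,5)% 3/4 · (3,6)@ 1/4 · (3,7)@ 2/3
Row 4: (4,1)@ 3/3 · (4,2)@ 3/3 · (4,4)% 2/3 · (4,5)% 4/4 · (4,6)% 2/4 · (4,7)@ 1/3
Row 5: (5,1)@ 3/3 · (5,2)@ 2/2 · (5,4)@ 1/3 · (5,5)% 2/3 · (5,6)% 4/4 · (5,7)% 2/3
Row 6: (6,1)@ 2/2 · (6,3)@ 2/2 · (6,4)@ 3/3 · (6,6)% 2/3 · (6,7)% 3/3
Row 7: (7,1)@ 2/2 · (7,2)@ 2/2 · (7,3)@ 3/3 · (7,4)@ 3/3 · (7,5)@ 2/2 · (7,6)@ 1/3 · (7,7)% 1/2
The smallest same-type fraction is 1/4 at (2,4), which reduces to 1/4. Any threshold above that leaves this resident unsatisfied.

1/4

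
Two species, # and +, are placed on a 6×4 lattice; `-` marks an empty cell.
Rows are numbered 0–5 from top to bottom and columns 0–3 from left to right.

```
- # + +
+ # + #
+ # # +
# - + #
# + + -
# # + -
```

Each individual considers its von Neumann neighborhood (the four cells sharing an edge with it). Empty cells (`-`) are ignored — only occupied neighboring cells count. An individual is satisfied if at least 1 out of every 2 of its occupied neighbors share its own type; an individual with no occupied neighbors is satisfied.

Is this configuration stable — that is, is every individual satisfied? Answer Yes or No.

Row 0: (0,1)# 1/2 ok · (0,2)+ 2/3 ok · (0,3)+ 1/2 ok
Row 1: (1,0)+ 1/2 ok · (1,1)# 2/4 ok · (1,2)+ 1/4 unhappy · (1,3)# 0/3 unhappy
Row 2: (2,0)+ 1/3 unhappy · (2,1)# 2/3 ok · (2,2)# 1/4 unhappy · (2,3)+ 0/3 unhappy
Row 3: (3,0)# 1/2 ok · (3,2)+ 1/3 unhappy · (3,3)# 0/2 unhappy
Row 4: (4,0)# 2/3 ok · (4,1)+ 1/3 unhappy · (4,2)+ 3/3 ok
Row 5: (5,0)# 2/2 ok · (5,1)# 1/3 unhappy · (5,2)+ 1/2 ok
For instance (1,2) has only 1/4 same-type neighbors, below 1/2.

No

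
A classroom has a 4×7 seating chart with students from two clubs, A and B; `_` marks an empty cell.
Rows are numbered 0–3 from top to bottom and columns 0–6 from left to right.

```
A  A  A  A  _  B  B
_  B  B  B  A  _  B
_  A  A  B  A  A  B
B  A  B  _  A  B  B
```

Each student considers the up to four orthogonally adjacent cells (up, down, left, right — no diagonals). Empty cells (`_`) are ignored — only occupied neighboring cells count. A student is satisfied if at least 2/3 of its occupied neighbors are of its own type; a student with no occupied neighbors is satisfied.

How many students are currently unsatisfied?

(0,0)A 1/1 ✓
(0,1)A 2/3 ✓
(0,2)A 2/3 ✓
(0,3)A 1/2 ✗
(0,5)B 1/1 ✓
(0,6)B 2/2 ✓
(1,1)B 1/3 ✗
(1,2)B 2/4 ✗
(1,3)B 2/4 ✗
(1,4)A 1/2 ✗
(1,6)B 2/2 ✓
(2,1)A 2/3 ✓
(2,2)A 1/4 ✗
(2,3)B 1/3 ✗
(2,4)A 3/4 ✓
(2,5)A 1/3 ✗
(2,6)B 2/3 ✓
(3,0)B 0/1 ✗
(3,1)A 1/3 ✗
(3,2)B 0/2 ✗
(3,4)A 1/2 ✗
(3,5)B 1/3 ✗
(3,6)B 2/2 ✓
Unsatisfied: (0,3), (1,1), (1,2), (1,3), (1,4), (2,2), (2,3), (2,5), (3,0), (3,1), (3,2), (3,4), (3,5) — 13 in total.

13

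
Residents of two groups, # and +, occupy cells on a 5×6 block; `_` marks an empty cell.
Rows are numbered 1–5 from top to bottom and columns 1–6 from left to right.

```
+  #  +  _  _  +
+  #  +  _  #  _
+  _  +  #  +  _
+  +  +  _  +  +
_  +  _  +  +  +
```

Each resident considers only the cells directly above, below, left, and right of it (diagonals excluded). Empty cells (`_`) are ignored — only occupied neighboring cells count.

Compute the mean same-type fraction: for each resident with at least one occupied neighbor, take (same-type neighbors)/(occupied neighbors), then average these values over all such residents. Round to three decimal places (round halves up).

(1,1)+ 1/2
(1,2)# 1/3
(1,3)+ 1/2
(1,6)+ — no occupied neighbors
(2,1)+ 2/3
(2,2)# 1/3
(2,3)+ 2/3
(2,5)# 0/1
(3,1)+ 2/2
(3,3)+ 2/3
(3,4)# 0/2
(3,5)+ 1/3
(4,1)+ 2/2
(4,2)+ 3/3
(4,3)+ 2/2
(4,5)+ 3/3
(4,6)+ 2/2
(5,2)+ 1/1
(5,4)+ 1/1
(5,5)+ 3/3
(5,6)+ 2/2
Sum over 20 residents: 1/2 + 1/3 + 1/2 + 2/3 + 1/3 + 2/3 + 0/1 + 2/2 + 2/3 + 0/2 + 1/3 + 2/2 + 3/3 + 2/2 + 3/3 + 2/2 + 1/1 + 1/1 + 3/3 + 2/2 = 14; mean = 14 ÷ 20 = 7/10 = 0.7 → 0.700.

0.700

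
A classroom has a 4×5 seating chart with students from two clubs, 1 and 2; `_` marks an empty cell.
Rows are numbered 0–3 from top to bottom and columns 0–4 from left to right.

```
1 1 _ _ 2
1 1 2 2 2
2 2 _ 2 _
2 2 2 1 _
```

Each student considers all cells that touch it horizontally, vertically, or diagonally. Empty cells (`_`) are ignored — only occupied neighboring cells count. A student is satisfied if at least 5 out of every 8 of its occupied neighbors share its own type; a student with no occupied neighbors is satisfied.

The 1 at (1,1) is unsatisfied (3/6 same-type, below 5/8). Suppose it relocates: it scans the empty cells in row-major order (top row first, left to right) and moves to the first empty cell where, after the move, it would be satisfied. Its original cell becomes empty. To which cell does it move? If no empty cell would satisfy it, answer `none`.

Vacating (1,1). Empty cells in order:
  (0,2): 1/3 same-type → still unsatisfied.
  (0,3): 0/4 same-type → still unsatisfied.
  (2,2): 1/7 same-type → still unsatisfied.
  (2,4): 1/4 same-type → still unsatisfied.
  (3,4): 1/2 same-type → still unsatisfied.

none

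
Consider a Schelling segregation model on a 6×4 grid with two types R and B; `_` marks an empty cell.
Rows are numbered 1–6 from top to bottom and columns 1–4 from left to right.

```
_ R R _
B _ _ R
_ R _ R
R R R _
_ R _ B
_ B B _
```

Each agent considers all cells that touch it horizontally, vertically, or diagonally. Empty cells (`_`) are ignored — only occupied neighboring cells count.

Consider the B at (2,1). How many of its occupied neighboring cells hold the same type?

Occupied neighbors of (2,1): (1,2)=R, (3,2)=R.
Same type (B): 0 of 2.

0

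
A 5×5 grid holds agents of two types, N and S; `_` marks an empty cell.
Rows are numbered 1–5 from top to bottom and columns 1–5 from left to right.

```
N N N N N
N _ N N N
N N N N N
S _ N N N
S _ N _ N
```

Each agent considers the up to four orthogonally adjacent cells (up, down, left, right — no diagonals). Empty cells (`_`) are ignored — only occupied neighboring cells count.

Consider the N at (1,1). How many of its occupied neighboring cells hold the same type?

Occupied neighbors of (1,1): (2,1)=N, (1,2)=N.
Same type (N): 2 of 2.

2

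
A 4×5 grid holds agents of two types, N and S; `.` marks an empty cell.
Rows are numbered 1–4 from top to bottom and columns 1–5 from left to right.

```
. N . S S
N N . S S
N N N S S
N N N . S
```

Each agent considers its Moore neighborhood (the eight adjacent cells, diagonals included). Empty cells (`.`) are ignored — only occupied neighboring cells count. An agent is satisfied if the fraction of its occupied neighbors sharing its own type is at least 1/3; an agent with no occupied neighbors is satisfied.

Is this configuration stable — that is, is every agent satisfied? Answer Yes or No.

Row 1: (1,2)N 2/2 ok · (1,4)S 3/3 ok · (1,5)S 3/3 ok
Row 2: (2,1)N 4/4 ok · (2,2)N 5/5 ok · (2,4)S 5/6 ok · (2,5)S 5/5 ok
Row 3: (3,1)N 5/5 ok · (3,2)N 7/7 ok · (3,3)N 4/6 ok · (3,4)S 4/6 ok · (3,5)S 4/4 ok
Row 4: (4,1)N 3/3 ok · (4,2)N 5/5 ok · (4,3)N 3/4 ok · (4,5)S 2/2 ok
All meet the threshold, so the configuration is stable.

Yes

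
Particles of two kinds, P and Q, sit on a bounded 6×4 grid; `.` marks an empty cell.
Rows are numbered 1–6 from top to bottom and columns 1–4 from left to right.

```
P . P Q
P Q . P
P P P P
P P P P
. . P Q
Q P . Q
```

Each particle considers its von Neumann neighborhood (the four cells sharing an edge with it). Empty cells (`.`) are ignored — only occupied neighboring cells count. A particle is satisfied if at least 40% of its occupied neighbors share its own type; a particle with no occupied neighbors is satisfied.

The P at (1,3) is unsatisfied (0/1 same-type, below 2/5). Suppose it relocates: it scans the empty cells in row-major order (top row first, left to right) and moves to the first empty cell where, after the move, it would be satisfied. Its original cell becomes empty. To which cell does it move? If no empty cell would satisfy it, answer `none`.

Vacating (1,3). Empty cells in order:
  (1,2): 1/2 same-type → satisfied — stop here.

(1,2)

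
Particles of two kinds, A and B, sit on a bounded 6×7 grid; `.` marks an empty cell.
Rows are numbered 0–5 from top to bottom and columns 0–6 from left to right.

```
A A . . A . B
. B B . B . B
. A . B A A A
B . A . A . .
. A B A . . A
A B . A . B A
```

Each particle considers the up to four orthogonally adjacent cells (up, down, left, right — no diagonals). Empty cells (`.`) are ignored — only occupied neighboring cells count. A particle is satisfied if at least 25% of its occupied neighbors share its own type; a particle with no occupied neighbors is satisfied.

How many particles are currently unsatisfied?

(0,0)A 1/1 satisfied
(0,1)A 1/2 satisfied
(0,4)A 0/1 not
(0,6)B 1/1 satisfied
(1,1)B 1/3 satisfied
(1,2)B 1/1 satisfied
(1,4)B 0/2 not
(1,6)B 1/2 satisfied
(2,1)A 0/1 not
(2,3)B 0/1 not
(2,4)A 2/4 satisfied
(2,5)A 2/2 satisfied
(2,6)A 1/2 satisfied
(3,0)B 0/0 satisfied
(3,2)A 0/1 not
(3,4)A 1/1 satisfied
(4,1)A 0/2 not
(4,2)B 0/3 not
(4,3)A 1/2 satisfied
(4,6)A 1/1 satisfied
(5,0)A 0/1 not
(5,1)B 0/2 not
(5,3)A 1/1 satisfied
(5,5)B 0/1 not
(5,6)A 1/2 satisfied
Unsatisfied: (0,4), (1,4), (2,1), (2,3), (3,2), (4,1), (4,2), (5,0), (5,1), (5,5) — 10 in total.

10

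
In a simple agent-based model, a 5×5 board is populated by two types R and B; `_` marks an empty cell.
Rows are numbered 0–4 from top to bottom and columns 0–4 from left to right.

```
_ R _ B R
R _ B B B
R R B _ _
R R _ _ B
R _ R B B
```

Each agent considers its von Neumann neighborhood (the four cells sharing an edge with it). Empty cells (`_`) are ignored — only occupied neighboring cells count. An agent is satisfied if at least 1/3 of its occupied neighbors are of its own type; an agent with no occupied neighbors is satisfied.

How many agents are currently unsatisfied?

Row 0: (0,1)R 0/0 ok · (0,3)B 1/2 ok · (0,4)R 0/2 unhappy
Row 1: (1,0)R 1/1 ok · (1,2)B 2/2 ok · (1,3)B 3/3 ok · (1,4)B 1/2 ok
Row 2: (2,0)R 3/3 ok · (2,1)R 2/3 ok · (2,2)B 1/2 ok
Row 3: (3,0)R 3/3 ok · (3,1)R 2/2 ok · (3,4)B 1/1 ok
Row 4: (4,0)R 1/1 ok · (4,2)R 0/1 unhappy · (4,3)B 1/2 ok · (4,4)B 2/2 ok
Unsatisfied: (0,4), (4,2) — 2 in total.

2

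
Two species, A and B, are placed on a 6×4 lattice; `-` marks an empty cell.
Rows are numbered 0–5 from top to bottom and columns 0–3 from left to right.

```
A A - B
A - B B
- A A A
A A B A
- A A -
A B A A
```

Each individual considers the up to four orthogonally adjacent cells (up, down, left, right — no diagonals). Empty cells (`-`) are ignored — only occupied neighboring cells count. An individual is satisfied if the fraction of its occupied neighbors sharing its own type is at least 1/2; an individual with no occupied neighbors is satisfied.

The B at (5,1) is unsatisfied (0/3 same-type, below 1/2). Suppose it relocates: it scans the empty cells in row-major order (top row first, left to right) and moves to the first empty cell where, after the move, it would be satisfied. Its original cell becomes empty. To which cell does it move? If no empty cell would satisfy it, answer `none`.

Vacating (5,1). Empty cells in order:
  (0,2): 2/3 same-type → satisfied — stop here.

(0,2)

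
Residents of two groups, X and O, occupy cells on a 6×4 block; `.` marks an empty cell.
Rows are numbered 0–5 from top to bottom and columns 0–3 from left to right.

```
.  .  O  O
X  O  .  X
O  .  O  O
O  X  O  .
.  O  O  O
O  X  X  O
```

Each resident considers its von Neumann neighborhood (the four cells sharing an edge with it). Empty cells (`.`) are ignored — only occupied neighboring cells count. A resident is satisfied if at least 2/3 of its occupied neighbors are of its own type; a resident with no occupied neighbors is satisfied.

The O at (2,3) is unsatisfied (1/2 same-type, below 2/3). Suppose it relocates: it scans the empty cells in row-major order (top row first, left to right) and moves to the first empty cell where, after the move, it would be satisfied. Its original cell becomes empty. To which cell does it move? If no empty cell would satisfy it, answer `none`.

Vacating (2,3). Empty cells in order:
  (0,0): 0/1 same-type → still unsatisfied.
  (0,1): 2/2 same-type → satisfied — stop here.

(0,1)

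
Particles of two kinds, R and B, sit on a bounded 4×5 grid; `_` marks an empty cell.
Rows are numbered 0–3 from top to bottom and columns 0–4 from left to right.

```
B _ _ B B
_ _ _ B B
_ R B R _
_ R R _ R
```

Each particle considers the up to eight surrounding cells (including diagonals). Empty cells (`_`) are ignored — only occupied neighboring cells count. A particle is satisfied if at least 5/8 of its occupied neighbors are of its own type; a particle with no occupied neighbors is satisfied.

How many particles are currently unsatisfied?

2

Row 0: (0,0)B 0/0 satisfied · (0,3)B 3/3 satisfied · (0,4)B 3/3 satisfied
Row 1: (1,3)B 4/5 satisfied · (1,4)B 3/4 satisfied
Row 2: (2,1)R 2/3 satisfied · (2,2)B 1/5 not · (2,3)R 2/5 not
Row 3: (3,1)R 2/3 satisfied · (3,2)R 3/4 satisfied · (3,4)R 1/1 satisfied
Unsatisfied: (2,2), (2,3) — 2 in total.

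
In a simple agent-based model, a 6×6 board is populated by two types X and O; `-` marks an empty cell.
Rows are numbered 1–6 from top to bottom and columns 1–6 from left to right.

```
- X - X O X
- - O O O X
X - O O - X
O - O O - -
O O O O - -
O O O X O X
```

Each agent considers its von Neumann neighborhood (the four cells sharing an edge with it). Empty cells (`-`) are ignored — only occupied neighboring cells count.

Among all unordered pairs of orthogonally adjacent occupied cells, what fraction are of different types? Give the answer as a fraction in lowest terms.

Scan each occupied cell's neighbors to the right and below so each pair is counted once.
Row 1: X(1,4)–O(1,5)≠ X(1,4)–O(2,4)≠ O(1,5)–X(1,6)≠ O(1,5)–O(2,5)= X(1,6)–X(2,6)=  → 3/5 unlike.
Row 2: O(2,3)–O(2,4)= O(2,3)–O(3,3)= O(2,4)–O(2,5)= O(2,4)–O(3,4)= O(2,5)–X(2,6)≠ X(2,6)–X(3,6)=  → 1/6 unlike.
Row 3: X(3,1)–O(4,1)≠ O(3,3)–O(3,4)= O(3,3)–O(4,3)= O(3,4)–O(4,4)=  → 1/4 unlike.
Row 4: O(4,1)–O(5,1)= O(4,3)–O(4,4)= O(4,3)–O(5,3)= O(4,4)–O(5,4)=  → 0/4 unlike.
Row 5: O(5,1)–O(5,2)= O(5,1)–O(6,1)= O(5,2)–O(5,3)= O(5,2)–O(6,2)= O(5,3)–O(5,4)= O(5,3)–O(6,3)= O(5,4)–X(6,4)≠  → 1/7 unlike.
Row 6: O(6,1)–O(6,2)= O(6,2)–O(6,3)= O(6,3)–X(6,4)≠ X(6,4)–O(6,5)≠ O(6,5)–X(6,6)≠  → 3/5 unlike.
Total adjacent occupied pairs: 31; unlike-type pairs: 9.
9/31 is already in lowest terms.

9/31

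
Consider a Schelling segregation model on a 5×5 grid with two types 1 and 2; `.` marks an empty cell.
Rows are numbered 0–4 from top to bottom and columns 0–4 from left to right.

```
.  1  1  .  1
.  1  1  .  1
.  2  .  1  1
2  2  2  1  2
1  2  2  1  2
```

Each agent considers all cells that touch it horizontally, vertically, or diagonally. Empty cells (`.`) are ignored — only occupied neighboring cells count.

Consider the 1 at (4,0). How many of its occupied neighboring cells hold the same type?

Occupied neighbors of (4,0): (3,0)=2, (3,1)=2, (4,1)=2.
Same type (1): 0 of 3.

0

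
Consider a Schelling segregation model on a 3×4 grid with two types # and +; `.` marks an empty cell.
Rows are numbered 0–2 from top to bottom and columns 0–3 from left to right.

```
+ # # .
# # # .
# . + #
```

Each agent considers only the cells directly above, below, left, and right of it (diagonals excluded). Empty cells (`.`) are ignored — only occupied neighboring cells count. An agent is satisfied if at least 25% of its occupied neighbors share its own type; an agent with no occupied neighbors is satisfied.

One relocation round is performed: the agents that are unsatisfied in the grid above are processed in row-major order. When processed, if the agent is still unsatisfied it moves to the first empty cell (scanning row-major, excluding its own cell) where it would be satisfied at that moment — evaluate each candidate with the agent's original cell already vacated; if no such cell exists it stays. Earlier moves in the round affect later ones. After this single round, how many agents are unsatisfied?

0

Initially unsatisfied (in order): (0,0), (2,2), (2,3).
  (0,0) → (2,1).
  (2,2): now satisfied by earlier moves; stays.
  (2,3) → (0,0).
Resulting grid:
# # # .
# # # .
# + + .
All satisfied now.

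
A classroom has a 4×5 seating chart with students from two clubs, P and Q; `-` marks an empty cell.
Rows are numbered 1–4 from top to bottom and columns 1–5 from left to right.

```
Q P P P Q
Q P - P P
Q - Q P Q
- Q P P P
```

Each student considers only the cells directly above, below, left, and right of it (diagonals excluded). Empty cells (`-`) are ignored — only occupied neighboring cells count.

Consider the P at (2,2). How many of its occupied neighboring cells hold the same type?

1

Occupied neighbors of (2,2): (1,2)=P, (2,1)=Q.
Same type (P): 1 of 2.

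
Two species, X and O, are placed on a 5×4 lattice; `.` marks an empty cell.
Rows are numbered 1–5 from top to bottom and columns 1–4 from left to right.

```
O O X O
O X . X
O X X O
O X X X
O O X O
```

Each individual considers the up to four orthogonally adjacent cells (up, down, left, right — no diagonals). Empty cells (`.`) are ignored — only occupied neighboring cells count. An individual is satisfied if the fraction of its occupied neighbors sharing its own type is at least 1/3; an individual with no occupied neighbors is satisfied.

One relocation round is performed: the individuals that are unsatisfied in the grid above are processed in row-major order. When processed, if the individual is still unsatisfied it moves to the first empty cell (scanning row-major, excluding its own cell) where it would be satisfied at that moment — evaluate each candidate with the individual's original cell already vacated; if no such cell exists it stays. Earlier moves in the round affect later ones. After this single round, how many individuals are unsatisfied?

Initially unsatisfied (in order): (1,3), (1,4), (2,4), (3,4), (5,4).
  (1,3) → (2,3).
  (1,4) → (1,3).
  (2,4): now satisfied by earlier moves; stays.
  (3,4) → (1,4).
  (5,4): no empty cell satisfies it; stays.
Resulting grid:
O O O O
O X X X
O X X .
O X X X
O O X O
Unsatisfied now: (5,4).

1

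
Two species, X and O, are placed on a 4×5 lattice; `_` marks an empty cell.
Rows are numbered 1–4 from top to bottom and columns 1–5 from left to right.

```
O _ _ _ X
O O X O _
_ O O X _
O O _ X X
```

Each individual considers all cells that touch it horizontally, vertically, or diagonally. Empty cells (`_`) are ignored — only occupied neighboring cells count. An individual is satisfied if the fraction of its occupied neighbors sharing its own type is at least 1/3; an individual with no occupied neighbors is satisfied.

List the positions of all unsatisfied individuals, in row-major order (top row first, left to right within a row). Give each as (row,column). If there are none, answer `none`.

Row 1: (1,1)O 2/2 ✓ · (1,5)X 0/1 ✗
Row 2: (2,1)O 3/3 ✓ · (2,2)O 4/5 ✓ · (2,3)X 1/5 ✗ · (2,4)O 1/4 ✗
Row 3: (3,2)O 5/6 ✓ · (3,3)O 4/7 ✓ · (3,4)X 3/5 ✓
Row 4: (4,1)O 2/2 ✓ · (4,2)O 3/3 ✓ · (4,4)X 2/3 ✓ · (4,5)X 2/2 ✓

(1,5), (2,3), (2,4)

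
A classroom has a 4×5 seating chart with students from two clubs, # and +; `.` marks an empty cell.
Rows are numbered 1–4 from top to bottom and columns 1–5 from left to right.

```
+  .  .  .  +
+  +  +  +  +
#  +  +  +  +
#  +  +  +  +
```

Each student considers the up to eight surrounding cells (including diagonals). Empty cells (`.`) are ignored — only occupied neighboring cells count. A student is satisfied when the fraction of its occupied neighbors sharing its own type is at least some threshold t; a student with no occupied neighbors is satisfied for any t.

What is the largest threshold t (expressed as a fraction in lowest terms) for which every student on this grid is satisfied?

(1,1)+ 2/2
(1,5)+ 2/2
(2,1)+ 3/4
(2,2)+ 5/6
(2,3)+ 5/5
(2,4)+ 6/6
(2,5)+ 4/4
(3,1)# 1/5
(3,2)+ 6/8
(3,3)+ 8/8
(3,4)+ 8/8
(3,5)+ 5/5
(4,1)# 1/3
(4,2)+ 3/5
(4,3)+ 5/5
(4,4)+ 5/5
(4,5)+ 3/3
The smallest same-type fraction is 1/5 at (3,1), which reduces to 1/5. Any threshold above that leaves this student unsatisfied.

1/5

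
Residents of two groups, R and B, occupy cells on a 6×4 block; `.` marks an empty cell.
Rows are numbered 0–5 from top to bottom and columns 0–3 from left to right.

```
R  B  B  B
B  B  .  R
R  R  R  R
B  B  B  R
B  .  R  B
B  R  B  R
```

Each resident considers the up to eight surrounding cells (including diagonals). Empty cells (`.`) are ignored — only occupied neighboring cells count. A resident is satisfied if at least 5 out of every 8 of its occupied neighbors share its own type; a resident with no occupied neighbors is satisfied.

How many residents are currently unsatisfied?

18

Row 0: (0,0)R 0/3 not · (0,1)B 3/4 satisfied · (0,2)B 3/4 satisfied · (0,3)B 1/2 not
Row 1: (1,0)B 2/5 not · (1,1)B 3/7 not · (1,3)R 2/4 not
Row 2: (2,0)R 1/5 not · (2,1)R 2/7 not · (2,2)R 4/7 not · (2,3)R 3/4 satisfied
Row 3: (3,0)B 2/4 not · (3,1)B 3/7 not · (3,2)B 2/7 not · (3,3)R 3/5 not
Row 4: (4,0)B 3/4 satisfied · (4,2)R 3/7 not · (4,3)B 2/5 not
Row 5: (5,0)B 1/2 not · (5,1)R 1/4 not · (5,2)B 1/4 not · (5,3)R 1/3 not
Unsatisfied: (0,0), (0,3), (1,0), (1,1), (1,3), (2,0), (2,1), (2,2), (3,0), (3,1), (3,2), (3,3), (4,2), (4,3), (5,0), (5,1), (5,2), (5,3) — 18 in total.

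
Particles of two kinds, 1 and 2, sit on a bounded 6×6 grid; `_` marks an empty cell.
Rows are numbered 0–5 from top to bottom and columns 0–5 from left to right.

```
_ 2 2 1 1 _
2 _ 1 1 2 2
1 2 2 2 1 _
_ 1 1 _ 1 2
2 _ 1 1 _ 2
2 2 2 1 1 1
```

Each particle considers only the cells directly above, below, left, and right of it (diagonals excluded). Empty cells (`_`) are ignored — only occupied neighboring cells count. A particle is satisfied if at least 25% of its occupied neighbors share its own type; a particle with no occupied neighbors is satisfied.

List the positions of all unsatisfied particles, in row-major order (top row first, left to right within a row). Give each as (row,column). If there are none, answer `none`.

(1,0), (2,0)

Row 0: (0,1)2 1/1 satisfied · (0,2)2 1/3 satisfied · (0,3)1 2/3 satisfied · (0,4)1 1/2 satisfied
Row 1: (1,0)2 0/1 not · (1,2)1 1/3 satisfied · (1,3)1 2/4 satisfied · (1,4)2 1/4 satisfied · (1,5)2 1/1 satisfied
Row 2: (2,0)1 0/2 not · (2,1)2 1/3 satisfied · (2,2)2 2/4 satisfied · (2,3)2 1/3 satisfied · (2,4)1 1/3 satisfied
Row 3: (3,1)1 1/2 satisfied · (3,2)1 2/3 satisfied · (3,4)1 1/2 satisfied · (3,5)2 1/2 satisfied
Row 4: (4,0)2 1/1 satisfied · (4,2)1 2/3 satisfied · (4,3)1 2/2 satisfied · (4,5)2 1/2 satisfied
Row 5: (5,0)2 2/2 satisfied · (5,1)2 2/2 satisfied · (5,2)2 1/3 satisfied · (5,3)1 2/3 satisfied · (5,4)1 2/2 satisfied · (5,5)1 1/2 satisfied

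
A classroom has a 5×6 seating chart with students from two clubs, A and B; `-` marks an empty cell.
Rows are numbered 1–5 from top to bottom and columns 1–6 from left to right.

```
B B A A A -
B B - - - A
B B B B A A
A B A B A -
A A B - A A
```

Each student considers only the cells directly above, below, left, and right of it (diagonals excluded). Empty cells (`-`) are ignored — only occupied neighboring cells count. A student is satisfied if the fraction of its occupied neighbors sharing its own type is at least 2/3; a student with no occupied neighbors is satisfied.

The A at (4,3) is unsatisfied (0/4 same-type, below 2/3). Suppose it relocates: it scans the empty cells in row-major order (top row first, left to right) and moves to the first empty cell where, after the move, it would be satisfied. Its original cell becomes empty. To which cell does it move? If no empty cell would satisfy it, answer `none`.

Vacating (4,3). Empty cells in order:
  (1,6): 2/2 same-type → satisfied — stop here.

(1,6)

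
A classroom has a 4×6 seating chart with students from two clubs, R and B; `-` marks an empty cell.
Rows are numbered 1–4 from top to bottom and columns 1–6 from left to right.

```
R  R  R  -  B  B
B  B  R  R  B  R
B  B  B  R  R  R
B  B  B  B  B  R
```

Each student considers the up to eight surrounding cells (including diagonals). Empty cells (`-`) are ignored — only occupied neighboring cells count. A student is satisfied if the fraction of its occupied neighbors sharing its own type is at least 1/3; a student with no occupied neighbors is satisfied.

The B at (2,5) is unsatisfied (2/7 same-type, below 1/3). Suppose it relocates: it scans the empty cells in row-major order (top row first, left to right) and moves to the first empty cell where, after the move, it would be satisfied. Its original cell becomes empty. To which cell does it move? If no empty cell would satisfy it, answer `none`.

Vacating (2,5). Empty cells in order:
  (1,4): 1/4 same-type → still unsatisfied.

none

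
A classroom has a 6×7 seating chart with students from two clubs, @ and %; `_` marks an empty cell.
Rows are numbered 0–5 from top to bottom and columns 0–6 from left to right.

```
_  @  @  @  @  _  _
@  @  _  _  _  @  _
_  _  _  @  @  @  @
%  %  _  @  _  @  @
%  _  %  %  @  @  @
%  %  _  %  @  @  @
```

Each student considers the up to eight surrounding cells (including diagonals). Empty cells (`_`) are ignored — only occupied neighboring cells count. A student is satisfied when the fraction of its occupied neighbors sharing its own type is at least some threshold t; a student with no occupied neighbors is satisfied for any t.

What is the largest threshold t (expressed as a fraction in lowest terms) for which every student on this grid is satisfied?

2/5

(0,1)@ 3/3
(0,2)@ 3/3
(0,3)@ 2/2
(0,4)@ 2/2
(1,0)@ 2/2
(1,1)@ 3/3
(1,5)@ 4/4
(2,3)@ 2/2
(2,4)@ 5/5
(2,5)@ 5/5
(2,6)@ 4/4
(3,0)% 2/2
(3,1)% 3/3
(3,3)@ 3/5
(3,5)@ 7/7
(3,6)@ 5/5
(4,0)% 4/4
(4,2)% 4/5
(4,3)% 2/5
(4,4)@ 5/7
(4,5)@ 7/7
(4,6)@ 5/5
(5,0)% 2/2
(5,1)% 3/3
(5,3)% 2/4
(5,4)@ 3/5
(5,5)@ 5/5
(5,6)@ 3/3
The smallest same-type fraction is 2/5 at (4,3), which reduces to 2/5. Any threshold above that leaves this student unsatisfied.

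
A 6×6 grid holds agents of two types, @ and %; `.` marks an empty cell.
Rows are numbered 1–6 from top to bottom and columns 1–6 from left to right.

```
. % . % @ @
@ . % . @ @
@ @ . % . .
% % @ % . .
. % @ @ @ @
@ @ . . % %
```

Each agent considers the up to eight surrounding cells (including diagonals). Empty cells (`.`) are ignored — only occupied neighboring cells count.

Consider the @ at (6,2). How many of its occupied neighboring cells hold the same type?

Occupied neighbors of (6,2): (5,2)=%, (5,3)=@, (6,1)=@.
Same type (@): 2 of 3.

2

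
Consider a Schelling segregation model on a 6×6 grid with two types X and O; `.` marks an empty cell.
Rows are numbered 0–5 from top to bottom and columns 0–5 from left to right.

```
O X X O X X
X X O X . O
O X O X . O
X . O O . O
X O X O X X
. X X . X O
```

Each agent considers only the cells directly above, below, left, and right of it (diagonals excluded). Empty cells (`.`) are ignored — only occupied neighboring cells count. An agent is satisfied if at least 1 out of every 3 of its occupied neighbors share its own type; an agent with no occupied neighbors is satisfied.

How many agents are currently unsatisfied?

Row 0: (0,0)O 0/2 unhappy · (0,1)X 2/3 ok · (0,2)X 1/3 ok · (0,3)O 0/3 unhappy · (0,4)X 1/2 ok · (0,5)X 1/2 ok
Row 1: (1,0)X 1/3 ok · (1,1)X 3/4 ok · (1,2)O 1/4 unhappy · (1,3)X 1/3 ok · (1,5)O 1/2 ok
Row 2: (2,0)O 0/3 unhappy · (2,1)X 1/3 ok · (2,2)O 2/4 ok · (2,3)X 1/3 ok · (2,5)O 2/2 ok
Row 3: (3,0)X 1/2 ok · (3,2)O 2/3 ok · (3,3)O 2/3 ok · (3,5)O 1/2 ok
Row 4: (4,0)X 1/2 ok · (4,1)O 0/3 unhappy · (4,2)X 1/4 unhappy · (4,3)O 1/3 ok · (4,4)X 2/3 ok · (4,5)X 1/3 ok
Row 5: (5,1)X 1/2 ok · (5,2)X 2/2 ok · (5,4)X 1/2 ok · (5,5)O 0/2 unhappy
Unsatisfied: (0,0), (0,3), (1,2), (2,0), (4,1), (4,2), (5,5) — 7 in total.

7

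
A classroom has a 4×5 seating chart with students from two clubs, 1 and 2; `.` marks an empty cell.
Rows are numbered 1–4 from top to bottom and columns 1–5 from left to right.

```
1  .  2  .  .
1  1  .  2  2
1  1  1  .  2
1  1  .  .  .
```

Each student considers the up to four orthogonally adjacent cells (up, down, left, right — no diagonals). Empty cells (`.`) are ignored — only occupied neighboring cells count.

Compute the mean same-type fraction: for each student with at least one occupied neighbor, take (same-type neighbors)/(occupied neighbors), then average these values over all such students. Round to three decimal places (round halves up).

(1,1)1 1/1
(1,3)2 — no occupied neighbors
(2,1)1 3/3
(2,2)1 2/2
(2,4)2 1/1
(2,5)2 2/2
(3,1)1 3/3
(3,2)1 4/4
(3,3)1 1/1
(3,5)2 1/1
(4,1)1 2/2
(4,2)1 2/2
Sum over 11 students: 1/1 + 3/3 + 2/2 + 1/1 + 2/2 + 3/3 + 4/4 + 1/1 + 1/1 + 2/2 + 2/2 = 11; mean = 11 ÷ 11 = 1 = 1.0 → 1.000.

1.000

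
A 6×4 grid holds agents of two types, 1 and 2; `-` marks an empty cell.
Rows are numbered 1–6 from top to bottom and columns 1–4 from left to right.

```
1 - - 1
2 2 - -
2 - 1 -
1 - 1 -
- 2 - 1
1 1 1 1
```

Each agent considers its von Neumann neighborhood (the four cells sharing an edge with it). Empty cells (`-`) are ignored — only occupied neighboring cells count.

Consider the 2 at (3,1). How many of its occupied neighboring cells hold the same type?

Occupied neighbors of (3,1): (2,1)=2, (4,1)=1.
Same type (2): 1 of 2.

1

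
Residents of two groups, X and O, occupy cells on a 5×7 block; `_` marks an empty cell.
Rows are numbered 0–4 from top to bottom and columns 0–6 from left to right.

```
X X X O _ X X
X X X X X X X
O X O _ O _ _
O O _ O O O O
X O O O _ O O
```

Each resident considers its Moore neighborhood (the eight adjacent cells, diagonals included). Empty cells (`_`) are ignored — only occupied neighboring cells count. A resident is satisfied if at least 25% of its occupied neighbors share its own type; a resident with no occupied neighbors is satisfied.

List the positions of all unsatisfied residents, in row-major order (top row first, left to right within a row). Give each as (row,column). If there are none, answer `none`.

Row 0: (0,0)X 3/3 ok · (0,1)X 5/5 ok · (0,2)X 4/5 ok · (0,3)O 0/4 unhappy · (0,5)X 4/4 ok · (0,6)X 3/3 ok
Row 1: (1,0)X 4/5 ok · (1,1)X 6/8 ok · (1,2)X 5/7 ok · (1,3)X 3/6 ok · (1,4)X 3/5 ok · (1,5)X 4/5 ok · (1,6)X 3/3 ok
Row 2: (2,0)O 2/5 ok · (2,1)X 3/7 ok · (2,2)O 2/6 ok · (2,4)O 3/6 ok
Row 3: (3,0)O 3/5 ok · (3,1)O 5/7 ok · (3,3)O 5/5 ok · (3,4)O 5/5 ok · (3,5)O 5/5 ok · (3,6)O 3/3 ok
Row 4: (4,0)X 0/3 unhappy · (4,1)O 3/4 ok · (4,2)O 4/4 ok · (4,3)O 3/3 ok · (4,5)O 4/4 ok · (4,6)O 3/3 ok

(0,3), (4,0)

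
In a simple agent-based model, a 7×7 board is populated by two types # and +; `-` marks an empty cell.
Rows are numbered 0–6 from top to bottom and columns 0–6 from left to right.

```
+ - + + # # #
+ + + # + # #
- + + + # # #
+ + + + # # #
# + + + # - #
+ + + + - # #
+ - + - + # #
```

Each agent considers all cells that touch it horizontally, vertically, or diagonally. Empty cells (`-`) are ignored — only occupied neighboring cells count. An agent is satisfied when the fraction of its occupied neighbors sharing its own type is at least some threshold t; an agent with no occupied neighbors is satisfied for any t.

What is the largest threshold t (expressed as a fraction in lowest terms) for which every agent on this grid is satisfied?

Row 0: (0,0)+ 2/2 · (0,2)+ 3/4 · (0,3)+ 3/5 · (0,4)# 3/5 · (0,5)# 4/5 · (0,6)# 3/3
Row 1: (1,0)+ 3/3 · (1,1)+ 6/6 · (1,2)+ 6/7 · (1,3)# 2/8 · (1,4)+ 2/8 · (1,5)# 7/8 · (1,6)# 5/5
Row 2: (2,1)+ 7/7 · (2,2)+ 7/8 · (2,3)+ 5/8 · (2,4)# 5/8 · (2,5)# 7/8 · (2,6)# 5/5
Row 3: (3,0)+ 3/4 · (3,1)+ 6/7 · (3,2)+ 8/8 · (3,3)+ 5/8 · (3,4)# 4/7 · (3,5)# 7/7 · (3,6)# 4/4
Row 4: (4,0)# 0/5 · (4,1)+ 7/8 · (4,2)+ 8/8 · (4,3)+ 5/7 · (4,4)# 3/6 · (4,6)# 4/4
Row 5: (5,0)+ 3/4 · (5,1)+ 6/7 · (5,2)+ 6/6 · (5,3)+ 5/6 · (5,5)# 5/6 · (5,6)# 4/4
Row 6: (6,0)+ 2/2 · (6,2)+ 3/3 · (6,4)+ 1/3 · (6,5)# 3/4 · (6,6)# 3/3
The smallest same-type fraction is 0/5 at (4,0), which reduces to 0/1. Any threshold above that leaves this agent unsatisfied.

0/1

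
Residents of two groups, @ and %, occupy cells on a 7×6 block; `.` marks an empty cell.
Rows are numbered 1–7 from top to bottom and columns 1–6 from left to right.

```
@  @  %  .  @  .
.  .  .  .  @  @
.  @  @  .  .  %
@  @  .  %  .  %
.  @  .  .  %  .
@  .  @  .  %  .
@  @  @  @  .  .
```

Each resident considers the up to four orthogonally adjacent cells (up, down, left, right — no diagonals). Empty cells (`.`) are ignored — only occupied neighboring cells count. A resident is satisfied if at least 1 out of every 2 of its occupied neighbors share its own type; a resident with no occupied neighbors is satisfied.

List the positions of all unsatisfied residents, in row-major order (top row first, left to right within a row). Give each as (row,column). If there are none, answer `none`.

(1,3)

(1,1)@ 1/1 ok
(1,2)@ 1/2 ok
(1,3)% 0/1 unhappy
(1,5)@ 1/1 ok
(2,5)@ 2/2 ok
(2,6)@ 1/2 ok
(3,2)@ 2/2 ok
(3,3)@ 1/1 ok
(3,6)% 1/2 ok
(4,1)@ 1/1 ok
(4,2)@ 3/3 ok
(4,4)% 0/0 ok
(4,6)% 1/1 ok
(5,2)@ 1/1 ok
(5,5)% 1/1 ok
(6,1)@ 1/1 ok
(6,3)@ 1/1 ok
(6,5)% 1/1 ok
(7,1)@ 2/2 ok
(7,2)@ 2/2 ok
(7,3)@ 3/3 ok
(7,4)@ 1/1 ok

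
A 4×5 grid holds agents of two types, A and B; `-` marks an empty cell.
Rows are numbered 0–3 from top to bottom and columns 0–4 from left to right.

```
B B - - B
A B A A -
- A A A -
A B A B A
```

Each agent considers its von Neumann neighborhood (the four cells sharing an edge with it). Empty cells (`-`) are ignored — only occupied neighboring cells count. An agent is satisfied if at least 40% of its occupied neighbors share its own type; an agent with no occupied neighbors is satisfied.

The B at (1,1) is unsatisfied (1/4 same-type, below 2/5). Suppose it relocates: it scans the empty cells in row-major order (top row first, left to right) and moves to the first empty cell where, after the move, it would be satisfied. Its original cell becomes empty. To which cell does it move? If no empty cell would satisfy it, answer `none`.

Vacating (1,1). Empty cells in order:
  (0,2): 1/2 same-type → satisfied — stop here.

(0,2)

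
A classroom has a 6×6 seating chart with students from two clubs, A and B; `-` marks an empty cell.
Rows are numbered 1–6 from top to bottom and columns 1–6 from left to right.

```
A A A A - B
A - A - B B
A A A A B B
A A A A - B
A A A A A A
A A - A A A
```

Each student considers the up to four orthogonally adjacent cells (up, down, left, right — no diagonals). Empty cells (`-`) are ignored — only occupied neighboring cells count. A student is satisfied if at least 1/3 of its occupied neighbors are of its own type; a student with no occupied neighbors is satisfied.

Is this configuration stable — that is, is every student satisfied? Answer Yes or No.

Row 1: (1,1)A 2/2 ✓ · (1,2)A 2/2 ✓ · (1,3)A 3/3 ✓ · (1,4)A 1/1 ✓ · (1,6)B 1/1 ✓
Row 2: (2,1)A 2/2 ✓ · (2,3)A 2/2 ✓ · (2,5)B 2/2 ✓ · (2,6)B 3/3 ✓
Row 3: (3,1)A 3/3 ✓ · (3,2)A 3/3 ✓ · (3,3)A 4/4 ✓ · (3,4)A 2/3 ✓ · (3,5)B 2/3 ✓ · (3,6)B 3/3 ✓
Row 4: (4,1)A 3/3 ✓ · (4,2)A 4/4 ✓ · (4,3)A 4/4 ✓ · (4,4)A 3/3 ✓ · (4,6)B 1/2 ✓
Row 5: (5,1)A 3/3 ✓ · (5,2)A 4/4 ✓ · (5,3)A 3/3 ✓ · (5,4)A 4/4 ✓ · (5,5)A 3/3 ✓ · (5,6)A 2/3 ✓
Row 6: (6,1)A 2/2 ✓ · (6,2)A 2/2 ✓ · (6,4)A 2/2 ✓ · (6,5)A 3/3 ✓ · (6,6)A 2/2 ✓
All meet the threshold, so the configuration is stable.

Yes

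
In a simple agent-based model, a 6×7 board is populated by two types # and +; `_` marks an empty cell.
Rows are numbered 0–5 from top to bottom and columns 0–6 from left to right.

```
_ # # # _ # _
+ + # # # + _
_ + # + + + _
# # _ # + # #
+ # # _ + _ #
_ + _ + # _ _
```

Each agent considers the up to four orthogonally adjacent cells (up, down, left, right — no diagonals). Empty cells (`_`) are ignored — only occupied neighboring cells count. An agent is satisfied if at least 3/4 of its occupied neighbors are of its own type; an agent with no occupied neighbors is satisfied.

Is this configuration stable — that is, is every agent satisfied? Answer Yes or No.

No

(0,1)# 1/2 unhappy
(0,2)# 3/3 ok
(0,3)# 2/2 ok
(0,5)# 0/1 unhappy
(1,0)+ 1/1 ok
(1,1)+ 2/4 unhappy
(1,2)# 3/4 ok
(1,3)# 3/4 ok
(1,4)# 1/3 unhappy
(1,5)+ 1/3 unhappy
(2,1)+ 1/3 unhappy
(2,2)# 1/3 unhappy
(2,3)+ 1/4 unhappy
(2,4)+ 3/4 ok
(2,5)+ 2/3 unhappy
(3,0)# 1/2 unhappy
(3,1)# 2/3 unhappy
(3,3)# 0/2 unhappy
(3,4)+ 2/4 unhappy
(3,5)# 1/3 unhappy
(3,6)# 2/2 ok
(4,0)+ 0/2 unhappy
(4,1)# 2/4 unhappy
(4,2)# 1/1 ok
(4,4)+ 1/2 unhappy
(4,6)# 1/1 ok
(5,1)+ 0/1 unhappy
(5,3)+ 0/1 unhappy
(5,4)# 0/2 unhappy
For instance (0,1) has only 1/2 same-type neighbors, below 3/4.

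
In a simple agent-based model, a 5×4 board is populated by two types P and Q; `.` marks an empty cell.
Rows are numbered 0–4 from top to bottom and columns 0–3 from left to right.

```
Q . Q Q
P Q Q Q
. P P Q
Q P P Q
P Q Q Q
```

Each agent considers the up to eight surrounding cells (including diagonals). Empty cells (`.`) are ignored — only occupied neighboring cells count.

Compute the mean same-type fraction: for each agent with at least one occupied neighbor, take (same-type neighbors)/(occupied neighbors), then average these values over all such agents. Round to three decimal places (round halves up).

Row 0: (0,0)Q 1/2 · (0,2)Q 4/4 · (0,3)Q 3/3
Row 1: (1,0)P 1/3 · (1,1)Q 3/6 · (1,2)Q 5/7 · (1,3)Q 4/5
Row 2: (2,1)P 4/7 · (2,2)P 3/8 · (2,3)Q 3/5
Row 3: (3,0)Q 1/4 · (3,1)P 4/7 · (3,2)P 3/8 · (3,3)Q 3/5
Row 4: (4,0)P 1/3 · (4,1)Q 2/5 · (4,2)Q 3/5 · (4,3)Q 2/3
Sum over 18 agents: 1/2 + 4/4 + 3/3 + 1/3 + 3/6 + 5/7 + 4/5 + 4/7 + 3/8 + 3/5 + 1/4 + 4/7 + 3/8 + 3/5 + 1/3 + 2/5 + 3/5 + 2/3 = 214/21; mean = 214/21 ÷ 18 = 107/189 = 0.566137… → 0.566.

0.566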